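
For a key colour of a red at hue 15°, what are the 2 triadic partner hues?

15 + 120 = 135°
15 + 240 = 255°

135° and 255°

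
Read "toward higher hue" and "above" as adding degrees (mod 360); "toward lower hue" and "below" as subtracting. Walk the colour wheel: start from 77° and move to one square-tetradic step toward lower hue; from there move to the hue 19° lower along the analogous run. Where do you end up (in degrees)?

328°

square ↓ −90°: 77 − 90 = -13 → -13 + 360 = 347°
analog 19° ↓ −19°: 347 − 19 = 328°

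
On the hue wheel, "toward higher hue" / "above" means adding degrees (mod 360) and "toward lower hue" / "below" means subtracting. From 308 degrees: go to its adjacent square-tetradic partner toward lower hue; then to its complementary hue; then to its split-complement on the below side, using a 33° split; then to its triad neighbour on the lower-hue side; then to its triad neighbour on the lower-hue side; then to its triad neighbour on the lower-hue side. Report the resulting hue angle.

−90° (square ↓): 308 − 90 = 218°
+180° (complement): 218 + 180 = 398 → 398 − 360 = 38°
+147° (split-comp 33° ↓): 38 + 147 = 185°
−120° (triadic ↓): 185 − 120 = 65°
−120° (triadic ↓): 65 − 120 = -55 → -55 + 360 = 305°
−120° (triadic ↓): 305 − 120 = 185°

185°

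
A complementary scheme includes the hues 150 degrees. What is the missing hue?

The complement sits 180° across the wheel.
The full set through 150° is {150°, 330°}.
Given {150°}, the missing hue is 330°.

330°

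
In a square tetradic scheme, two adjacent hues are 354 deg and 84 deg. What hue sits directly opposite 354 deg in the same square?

A square tetradic scheme places four hues 90° apart; opposite corners are 180° apart.
354 + 180 = 534 → 534 − 360 = 174°

174°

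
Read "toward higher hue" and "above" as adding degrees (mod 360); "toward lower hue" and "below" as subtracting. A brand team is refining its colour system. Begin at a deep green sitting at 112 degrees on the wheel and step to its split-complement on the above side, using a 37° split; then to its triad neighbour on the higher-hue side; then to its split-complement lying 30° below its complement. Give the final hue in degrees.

split-comp 37° ↑ +217°: 112 + 217 = 329°
triadic ↑ +120°: 329 + 120 = 449 → 449 − 360 = 89°
split-comp 30° ↓ +150°: 89 + 150 = 239°

239°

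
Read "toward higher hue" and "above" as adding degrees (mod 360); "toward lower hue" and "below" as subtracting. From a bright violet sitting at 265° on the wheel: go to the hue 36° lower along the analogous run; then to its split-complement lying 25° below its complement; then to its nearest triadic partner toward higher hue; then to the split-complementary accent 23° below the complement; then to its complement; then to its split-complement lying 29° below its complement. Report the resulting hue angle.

272°

−36° (analog 36° ↓): 265 − 36 = 229°
+155° (split-comp 25° ↓): 229 + 155 = 384 → 384 − 360 = 24°
+120° (triadic ↑): 24 + 120 = 144°
+157° (split-comp 23° ↓): 144 + 157 = 301°
+180° (complement): 301 + 180 = 481 → 481 − 360 = 121°
+151° (split-comp 29° ↓): 121 + 151 = 272°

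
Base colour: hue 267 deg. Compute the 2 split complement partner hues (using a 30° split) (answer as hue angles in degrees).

57° and 117°

Complement of 267 deg: 267 + 180 = 447 → 447 − 360 = 87°
87 − 30 = 57°
87 + 30 = 117°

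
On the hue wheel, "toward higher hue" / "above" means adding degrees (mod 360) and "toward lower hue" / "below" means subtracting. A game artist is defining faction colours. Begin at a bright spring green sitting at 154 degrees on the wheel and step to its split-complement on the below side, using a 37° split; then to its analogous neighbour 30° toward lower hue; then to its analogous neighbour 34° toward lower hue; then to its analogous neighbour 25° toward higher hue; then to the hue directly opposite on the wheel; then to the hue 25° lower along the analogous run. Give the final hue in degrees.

53°

154 + 143 = 297°   (split-comp 37° ↓)
297 − 30 = 267°   (analog 30° ↓)
267 − 34 = 233°   (analog 34° ↓)
233 + 25 = 258°   (analog 25° ↑)
258 + 180 = 438 → 438 − 360 = 78°   (complement)
78 − 25 = 53°   (analog 25° ↓)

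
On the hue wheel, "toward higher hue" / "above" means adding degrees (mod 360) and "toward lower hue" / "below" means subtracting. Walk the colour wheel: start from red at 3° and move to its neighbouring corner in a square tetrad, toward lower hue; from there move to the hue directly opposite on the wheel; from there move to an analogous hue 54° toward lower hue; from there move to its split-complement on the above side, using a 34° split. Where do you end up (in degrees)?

253°

−90° (square ↓): 3 − 90 = -87 → -87 + 360 = 273°
+180° (complement): 273 + 180 = 453 → 453 − 360 = 93°
−54° (analog 54° ↓): 93 − 54 = 39°
+214° (split-comp 34° ↑): 39 + 214 = 253°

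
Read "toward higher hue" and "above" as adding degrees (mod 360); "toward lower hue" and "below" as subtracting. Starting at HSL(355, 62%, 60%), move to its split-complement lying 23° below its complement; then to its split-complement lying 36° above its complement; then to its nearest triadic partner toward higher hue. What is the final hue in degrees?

+157° (split-comp 23° ↓): 355 + 157 = 512 → 512 − 360 = 152°
+216° (split-comp 36° ↑): 152 + 216 = 368 → 368 − 360 = 8°
+120° (triadic ↑): 8 + 120 = 128°

128°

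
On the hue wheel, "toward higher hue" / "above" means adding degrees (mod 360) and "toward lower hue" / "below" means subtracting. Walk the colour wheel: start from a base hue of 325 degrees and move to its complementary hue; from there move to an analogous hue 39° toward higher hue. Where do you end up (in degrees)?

184°

+180° (complement): 325 + 180 = 505 → 505 − 360 = 145°
+39° (analog 39° ↑): 145 + 39 = 184°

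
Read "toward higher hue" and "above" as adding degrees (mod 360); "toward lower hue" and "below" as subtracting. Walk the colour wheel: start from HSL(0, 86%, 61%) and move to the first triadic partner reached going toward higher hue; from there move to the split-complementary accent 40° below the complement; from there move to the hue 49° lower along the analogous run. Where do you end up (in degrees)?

211°

triadic ↑ +120°: 0 + 120 = 120°
split-comp 40° ↓ +140°: 120 + 140 = 260°
analog 49° ↓ −49°: 260 − 49 = 211°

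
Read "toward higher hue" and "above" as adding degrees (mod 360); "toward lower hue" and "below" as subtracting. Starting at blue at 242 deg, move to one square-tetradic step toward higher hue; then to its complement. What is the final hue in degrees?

square ↑ +90°: 242 + 90 = 332°
complement +180°: 332 + 180 = 512 → 512 − 360 = 152°

152°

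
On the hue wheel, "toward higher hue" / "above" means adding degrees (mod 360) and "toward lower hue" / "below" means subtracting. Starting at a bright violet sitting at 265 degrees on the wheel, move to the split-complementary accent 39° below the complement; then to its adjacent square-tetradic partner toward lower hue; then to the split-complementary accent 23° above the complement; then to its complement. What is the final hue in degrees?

+141° (split-comp 39° ↓): 265 + 141 = 406 → 406 − 360 = 46°
−90° (square ↓): 46 − 90 = -44 → -44 + 360 = 316°
+203° (split-comp 23° ↑): 316 + 203 = 519 → 519 − 360 = 159°
+180° (complement): 159 + 180 = 339°

339°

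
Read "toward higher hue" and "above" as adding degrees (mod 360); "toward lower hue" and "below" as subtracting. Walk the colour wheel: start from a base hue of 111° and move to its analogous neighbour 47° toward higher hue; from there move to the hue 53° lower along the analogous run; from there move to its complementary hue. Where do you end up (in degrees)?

285°

111 + 47 = 158°   (analog 47° ↑)
158 − 53 = 105°   (analog 53° ↓)
105 + 180 = 285°   (complement)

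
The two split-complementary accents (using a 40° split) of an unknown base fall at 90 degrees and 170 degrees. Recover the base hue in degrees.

310°

The accents sit 40° either side of the complement, so the complement is their short-arc midpoint on the wheel.
Short-arc midpoint of 90° and 170°: 130°.
Base is 180° from the complement: 130 − 180 = -50 → -50 + 360 = 310°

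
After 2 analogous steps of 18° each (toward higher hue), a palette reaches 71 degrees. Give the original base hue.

35°

2 steps of 18° (toward higher hue) give a net shift of +36°.
Start = end − shift: 71 − 36 = 35°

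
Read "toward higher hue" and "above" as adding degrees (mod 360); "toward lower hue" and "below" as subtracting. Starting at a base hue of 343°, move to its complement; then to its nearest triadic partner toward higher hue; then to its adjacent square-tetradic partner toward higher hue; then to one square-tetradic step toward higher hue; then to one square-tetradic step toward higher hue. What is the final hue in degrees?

343 + 180 = 523 → 523 − 360 = 163°   (complement)
163 + 120 = 283°   (triadic ↑)
283 + 90 = 373 → 373 − 360 = 13°   (square ↑)
13 + 90 = 103°   (square ↑)
103 + 90 = 193°   (square ↑)

193°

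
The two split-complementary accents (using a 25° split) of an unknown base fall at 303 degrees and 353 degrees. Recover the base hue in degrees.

148°

The accents sit 25° either side of the complement, so the complement is their short-arc midpoint on the wheel.
Short-arc midpoint of 303° and 353°: 328°.
Base is 180° from the complement: 328 − 180 = 148°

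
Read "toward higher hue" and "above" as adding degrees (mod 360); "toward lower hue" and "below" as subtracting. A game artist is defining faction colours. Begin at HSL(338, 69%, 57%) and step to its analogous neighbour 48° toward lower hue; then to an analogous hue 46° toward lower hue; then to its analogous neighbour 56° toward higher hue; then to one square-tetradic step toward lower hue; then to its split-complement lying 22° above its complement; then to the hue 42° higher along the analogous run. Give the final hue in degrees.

94°

analog 48° ↓ −48°: 338 − 48 = 290°
analog 46° ↓ −46°: 290 − 46 = 244°
analog 56° ↑ +56°: 244 + 56 = 300°
square ↓ −90°: 300 − 90 = 210°
split-comp 22° ↑ +202°: 210 + 202 = 412 → 412 − 360 = 52°
analog 42° ↑ +42°: 52 + 42 = 94°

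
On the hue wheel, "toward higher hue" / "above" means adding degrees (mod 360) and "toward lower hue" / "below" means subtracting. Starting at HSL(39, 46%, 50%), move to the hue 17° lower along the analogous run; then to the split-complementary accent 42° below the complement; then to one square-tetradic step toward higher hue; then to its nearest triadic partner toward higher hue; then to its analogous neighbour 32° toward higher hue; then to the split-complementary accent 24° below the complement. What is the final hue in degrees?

198°

−17° (analog 17° ↓): 39 − 17 = 22°
+138° (split-comp 42° ↓): 22 + 138 = 160°
+90° (square ↑): 160 + 90 = 250°
+120° (triadic ↑): 250 + 120 = 370 → 370 − 360 = 10°
+32° (analog 32° ↑): 10 + 32 = 42°
+156° (split-comp 24° ↓): 42 + 156 = 198°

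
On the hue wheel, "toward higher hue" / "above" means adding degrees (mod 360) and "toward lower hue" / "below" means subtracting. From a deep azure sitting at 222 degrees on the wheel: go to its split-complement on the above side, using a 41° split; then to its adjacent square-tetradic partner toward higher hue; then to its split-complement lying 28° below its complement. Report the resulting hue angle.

+221° (split-comp 41° ↑): 222 + 221 = 443 → 443 − 360 = 83°
+90° (square ↑): 83 + 90 = 173°
+152° (split-comp 28° ↓): 173 + 152 = 325°

325°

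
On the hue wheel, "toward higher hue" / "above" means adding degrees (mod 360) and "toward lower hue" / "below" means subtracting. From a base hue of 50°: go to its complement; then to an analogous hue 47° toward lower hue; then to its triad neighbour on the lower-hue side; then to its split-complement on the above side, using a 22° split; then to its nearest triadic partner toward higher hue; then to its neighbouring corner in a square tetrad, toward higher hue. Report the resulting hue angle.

+180° (complement): 50 + 180 = 230°
−47° (analog 47° ↓): 230 − 47 = 183°
−120° (triadic ↓): 183 − 120 = 63°
+202° (split-comp 22° ↑): 63 + 202 = 265°
+120° (triadic ↑): 265 + 120 = 385 → 385 − 360 = 25°
+90° (square ↑): 25 + 90 = 115°

115°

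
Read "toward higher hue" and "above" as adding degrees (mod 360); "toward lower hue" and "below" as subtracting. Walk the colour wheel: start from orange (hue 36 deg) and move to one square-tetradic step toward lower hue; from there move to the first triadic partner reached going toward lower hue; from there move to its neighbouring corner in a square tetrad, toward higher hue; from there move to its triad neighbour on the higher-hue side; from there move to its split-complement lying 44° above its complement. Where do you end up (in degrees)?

36 − 90 = -54 → -54 + 360 = 306°   (square ↓)
306 − 120 = 186°   (triadic ↓)
186 + 90 = 276°   (square ↑)
276 + 120 = 396 → 396 − 360 = 36°   (triadic ↑)
36 + 224 = 260°   (split-comp 44° ↑)

260°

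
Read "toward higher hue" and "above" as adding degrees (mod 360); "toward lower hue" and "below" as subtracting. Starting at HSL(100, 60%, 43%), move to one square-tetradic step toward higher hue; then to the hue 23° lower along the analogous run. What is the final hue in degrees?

167°

square ↑ +90°: 100 + 90 = 190°
analog 23° ↓ −23°: 190 − 23 = 167°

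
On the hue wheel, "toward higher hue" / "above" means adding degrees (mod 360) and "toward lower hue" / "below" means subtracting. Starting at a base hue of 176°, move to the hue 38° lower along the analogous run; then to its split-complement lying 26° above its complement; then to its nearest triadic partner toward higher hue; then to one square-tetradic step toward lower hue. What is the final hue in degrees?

14°

−38° (analog 38° ↓): 176 − 38 = 138°
+206° (split-comp 26° ↑): 138 + 206 = 344°
+120° (triadic ↑): 344 + 120 = 464 → 464 − 360 = 104°
−90° (square ↓): 104 − 90 = 14°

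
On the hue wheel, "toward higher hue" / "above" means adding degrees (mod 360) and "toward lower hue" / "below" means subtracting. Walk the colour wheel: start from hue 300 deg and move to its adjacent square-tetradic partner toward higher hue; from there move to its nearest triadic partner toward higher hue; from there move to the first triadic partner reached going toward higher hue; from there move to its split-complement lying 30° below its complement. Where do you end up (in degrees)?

300 + 90 = 390 → 390 − 360 = 30°   (square ↑)
30 + 120 = 150°   (triadic ↑)
150 + 120 = 270°   (triadic ↑)
270 + 150 = 420 → 420 − 360 = 60°   (split-comp 30° ↓)

60°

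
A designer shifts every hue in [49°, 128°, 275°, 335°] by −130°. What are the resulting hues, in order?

279°, 358°, 145°, 205°

49 − 130 = -81 → -81 + 360 = 279°
128 − 130 = -2 → -2 + 360 = 358°
275 − 130 = 145°
335 − 130 = 205°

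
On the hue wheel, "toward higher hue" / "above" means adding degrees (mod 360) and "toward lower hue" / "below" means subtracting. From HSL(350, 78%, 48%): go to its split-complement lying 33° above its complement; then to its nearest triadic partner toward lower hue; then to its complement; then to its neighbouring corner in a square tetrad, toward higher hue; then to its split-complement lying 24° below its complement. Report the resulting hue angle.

149°

split-comp 33° ↑ +213°: 350 + 213 = 563 → 563 − 360 = 203°
triadic ↓ −120°: 203 − 120 = 83°
complement +180°: 83 + 180 = 263°
square ↑ +90°: 263 + 90 = 353°
split-comp 24° ↓ +156°: 353 + 156 = 509 → 509 − 360 = 149°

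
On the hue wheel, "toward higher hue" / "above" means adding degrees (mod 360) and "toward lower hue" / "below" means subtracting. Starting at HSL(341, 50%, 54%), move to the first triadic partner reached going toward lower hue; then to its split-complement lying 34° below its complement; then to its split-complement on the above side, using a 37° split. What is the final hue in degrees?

224°

341 − 120 = 221°   (triadic ↓)
221 + 146 = 367 → 367 − 360 = 7°   (split-comp 34° ↓)
7 + 217 = 224°   (split-comp 37° ↑)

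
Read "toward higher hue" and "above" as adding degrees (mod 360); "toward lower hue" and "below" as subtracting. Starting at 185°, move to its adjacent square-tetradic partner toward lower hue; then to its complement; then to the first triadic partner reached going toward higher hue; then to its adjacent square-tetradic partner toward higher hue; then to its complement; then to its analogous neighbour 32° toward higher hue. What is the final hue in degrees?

185 − 90 = 95°   (square ↓)
95 + 180 = 275°   (complement)
275 + 120 = 395 → 395 − 360 = 35°   (triadic ↑)
35 + 90 = 125°   (square ↑)
125 + 180 = 305°   (complement)
305 + 32 = 337°   (analog 32° ↑)

337°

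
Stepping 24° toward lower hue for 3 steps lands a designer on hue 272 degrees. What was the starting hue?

3 steps of 24° (toward lower hue) give a net shift of −72°.
Start = end − shift: 272 + 72 = 344°

344°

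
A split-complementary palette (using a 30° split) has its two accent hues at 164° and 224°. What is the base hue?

14°

The accents sit 30° either side of the complement, so the complement is their short-arc midpoint on the wheel.
Short-arc midpoint of 164° and 224°: 194°.
Base is 180° from the complement: 194 − 180 = 14°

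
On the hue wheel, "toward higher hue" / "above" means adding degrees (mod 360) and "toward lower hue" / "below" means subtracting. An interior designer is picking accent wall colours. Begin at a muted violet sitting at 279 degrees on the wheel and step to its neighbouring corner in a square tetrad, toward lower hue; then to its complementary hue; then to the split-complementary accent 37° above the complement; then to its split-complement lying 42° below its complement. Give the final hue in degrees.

4°

square ↓ −90°: 279 − 90 = 189°
complement +180°: 189 + 180 = 369 → 369 − 360 = 9°
split-comp 37° ↑ +217°: 9 + 217 = 226°
split-comp 42° ↓ +138°: 226 + 138 = 364 → 364 − 360 = 4°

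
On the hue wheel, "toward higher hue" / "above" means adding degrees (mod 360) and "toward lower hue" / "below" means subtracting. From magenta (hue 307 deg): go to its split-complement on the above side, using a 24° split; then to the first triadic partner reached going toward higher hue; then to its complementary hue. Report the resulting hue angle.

307 + 204 = 511 → 511 − 360 = 151°   (split-comp 24° ↑)
151 + 120 = 271°   (triadic ↑)
271 + 180 = 451 → 451 − 360 = 91°   (complement)

91°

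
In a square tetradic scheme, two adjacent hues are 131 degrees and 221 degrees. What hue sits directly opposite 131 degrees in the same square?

311°

A square tetradic scheme places four hues 90° apart; opposite corners are 180° apart.
131 + 180 = 311°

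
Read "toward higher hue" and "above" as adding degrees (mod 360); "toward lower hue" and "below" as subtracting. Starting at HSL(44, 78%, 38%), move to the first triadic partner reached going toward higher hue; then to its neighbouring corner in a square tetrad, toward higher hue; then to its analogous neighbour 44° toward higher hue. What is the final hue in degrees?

+120° (triadic ↑): 44 + 120 = 164°
+90° (square ↑): 164 + 90 = 254°
+44° (analog 44° ↑): 254 + 44 = 298°

298°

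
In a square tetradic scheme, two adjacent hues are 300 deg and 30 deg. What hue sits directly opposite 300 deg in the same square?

120°

A square tetradic scheme places four hues 90° apart; opposite corners are 180° apart.
300 + 180 = 480 → 480 − 360 = 120°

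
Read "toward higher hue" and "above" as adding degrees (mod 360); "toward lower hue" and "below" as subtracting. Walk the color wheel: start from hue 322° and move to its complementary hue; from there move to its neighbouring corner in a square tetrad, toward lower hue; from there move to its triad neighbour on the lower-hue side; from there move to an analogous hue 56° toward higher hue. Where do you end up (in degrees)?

348°

+180° (complement): 322 + 180 = 502 → 502 − 360 = 142°
−90° (square ↓): 142 − 90 = 52°
−120° (triadic ↓): 52 − 120 = -68 → -68 + 360 = 292°
+56° (analog 56° ↑): 292 + 56 = 348°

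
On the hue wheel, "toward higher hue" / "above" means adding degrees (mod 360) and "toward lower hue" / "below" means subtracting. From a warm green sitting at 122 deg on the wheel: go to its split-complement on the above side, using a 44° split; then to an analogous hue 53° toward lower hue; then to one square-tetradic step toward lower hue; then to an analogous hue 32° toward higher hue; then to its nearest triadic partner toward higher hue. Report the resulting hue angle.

+224° (split-comp 44° ↑): 122 + 224 = 346°
−53° (analog 53° ↓): 346 − 53 = 293°
−90° (square ↓): 293 − 90 = 203°
+32° (analog 32° ↑): 203 + 32 = 235°
+120° (triadic ↑): 235 + 120 = 355°

355°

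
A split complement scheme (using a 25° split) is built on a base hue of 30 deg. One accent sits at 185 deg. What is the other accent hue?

Split-complementary hues sit 25° either side of the complement.
Complement of the base 30°: 30 + 180 = 210°
The given accent 185° is 25° one side of 210°; the other accent sits 25° the other side: 210 + 25 = 235°

235°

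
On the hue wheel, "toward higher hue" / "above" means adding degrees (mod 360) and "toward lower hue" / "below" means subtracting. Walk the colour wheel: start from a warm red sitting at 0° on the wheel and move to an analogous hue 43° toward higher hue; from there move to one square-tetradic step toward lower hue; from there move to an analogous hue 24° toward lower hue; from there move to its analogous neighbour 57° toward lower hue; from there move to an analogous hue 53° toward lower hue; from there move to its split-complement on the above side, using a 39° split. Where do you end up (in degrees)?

0 + 43 = 43°   (analog 43° ↑)
43 − 90 = -47 → -47 + 360 = 313°   (square ↓)
313 − 24 = 289°   (analog 24° ↓)
289 − 57 = 232°   (analog 57° ↓)
232 − 53 = 179°   (analog 53° ↓)
179 + 219 = 398 → 398 − 360 = 38°   (split-comp 39° ↑)

38°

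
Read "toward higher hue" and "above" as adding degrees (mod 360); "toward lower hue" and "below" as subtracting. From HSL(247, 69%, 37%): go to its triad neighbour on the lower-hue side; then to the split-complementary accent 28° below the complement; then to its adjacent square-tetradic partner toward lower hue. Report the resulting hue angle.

−120° (triadic ↓): 247 − 120 = 127°
+152° (split-comp 28° ↓): 127 + 152 = 279°
−90° (square ↓): 279 − 90 = 189°

189°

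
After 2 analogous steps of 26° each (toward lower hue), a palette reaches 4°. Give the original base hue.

56°

2 steps of 26° (toward lower hue) give a net shift of −52°.
Start = end − shift: 4 + 52 = 56°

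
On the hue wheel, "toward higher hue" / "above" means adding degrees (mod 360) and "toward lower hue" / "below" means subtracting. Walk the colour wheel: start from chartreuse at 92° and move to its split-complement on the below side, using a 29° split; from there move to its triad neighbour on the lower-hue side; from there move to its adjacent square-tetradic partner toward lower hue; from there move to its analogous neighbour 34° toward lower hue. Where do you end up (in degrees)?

359°

92 + 151 = 243°   (split-comp 29° ↓)
243 − 120 = 123°   (triadic ↓)
123 − 90 = 33°   (square ↓)
33 − 34 = -1 → -1 + 360 = 359°   (analog 34° ↓)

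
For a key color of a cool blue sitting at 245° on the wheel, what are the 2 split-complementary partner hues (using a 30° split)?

35° and 95°

Split-complementary hues sit 30° either side of the complement.
Complement of 245°: 245 + 180 = 425 → 425 − 360 = 65°
65 − 30 = 35°
65 + 30 = 95°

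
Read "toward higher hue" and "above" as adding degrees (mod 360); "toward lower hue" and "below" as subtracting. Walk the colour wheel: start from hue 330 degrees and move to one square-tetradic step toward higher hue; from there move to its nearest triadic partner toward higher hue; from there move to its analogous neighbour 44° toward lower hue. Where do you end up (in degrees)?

136°

+90° (square ↑): 330 + 90 = 420 → 420 − 360 = 60°
+120° (triadic ↑): 60 + 120 = 180°
−44° (analog 44° ↓): 180 − 44 = 136°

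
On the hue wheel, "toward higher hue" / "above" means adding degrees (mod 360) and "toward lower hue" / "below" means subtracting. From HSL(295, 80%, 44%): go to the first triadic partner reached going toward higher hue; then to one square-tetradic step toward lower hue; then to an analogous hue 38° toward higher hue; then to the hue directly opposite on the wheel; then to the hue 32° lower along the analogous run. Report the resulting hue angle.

151°

triadic ↑ +120°: 295 + 120 = 415 → 415 − 360 = 55°
square ↓ −90°: 55 − 90 = -35 → -35 + 360 = 325°
analog 38° ↑ +38°: 325 + 38 = 363 → 363 − 360 = 3°
complement +180°: 3 + 180 = 183°
analog 32° ↓ −32°: 183 − 32 = 151°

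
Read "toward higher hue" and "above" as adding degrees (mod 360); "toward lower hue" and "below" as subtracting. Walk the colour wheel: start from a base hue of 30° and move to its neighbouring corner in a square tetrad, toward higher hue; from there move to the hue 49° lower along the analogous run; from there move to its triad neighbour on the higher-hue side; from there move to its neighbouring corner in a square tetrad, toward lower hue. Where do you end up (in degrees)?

101°

+90° (square ↑): 30 + 90 = 120°
−49° (analog 49° ↓): 120 − 49 = 71°
+120° (triadic ↑): 71 + 120 = 191°
−90° (square ↓): 191 − 90 = 101°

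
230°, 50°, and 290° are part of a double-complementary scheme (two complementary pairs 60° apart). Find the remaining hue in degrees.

110°

A rectangular tetradic uses two complementary pairs 60° apart: offsets 0°, 60°, 180°, 240°.
Among {50°, 230°, 290°}, 230° and 50° are a 180° pair.
The remaining hue 290° needs its own complement: 290 + 180 = 470 → 470 − 360 = 110°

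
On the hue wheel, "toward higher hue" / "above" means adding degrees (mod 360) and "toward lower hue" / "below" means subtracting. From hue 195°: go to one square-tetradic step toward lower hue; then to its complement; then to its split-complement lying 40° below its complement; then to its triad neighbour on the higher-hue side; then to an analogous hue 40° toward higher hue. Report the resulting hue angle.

−90° (square ↓): 195 − 90 = 105°
+180° (complement): 105 + 180 = 285°
+140° (split-comp 40° ↓): 285 + 140 = 425 → 425 − 360 = 65°
+120° (triadic ↑): 65 + 120 = 185°
+40° (analog 40° ↑): 185 + 40 = 225°

225°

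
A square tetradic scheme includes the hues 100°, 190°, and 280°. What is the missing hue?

10°

A square tetradic scheme places four hues every 90°.
The full set through 100° is {10°, 100°, 190°, 280°}.
Given {100°, 190°, 280°}, the missing hue is 10°.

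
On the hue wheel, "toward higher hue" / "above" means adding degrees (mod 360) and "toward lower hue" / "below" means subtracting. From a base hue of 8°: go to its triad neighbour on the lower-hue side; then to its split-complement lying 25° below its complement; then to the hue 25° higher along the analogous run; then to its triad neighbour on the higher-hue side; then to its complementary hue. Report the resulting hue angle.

8 − 120 = -112 → -112 + 360 = 248°   (triadic ↓)
248 + 155 = 403 → 403 − 360 = 43°   (split-comp 25° ↓)
43 + 25 = 68°   (analog 25° ↑)
68 + 120 = 188°   (triadic ↑)
188 + 180 = 368 → 368 − 360 = 8°   (complement)

8°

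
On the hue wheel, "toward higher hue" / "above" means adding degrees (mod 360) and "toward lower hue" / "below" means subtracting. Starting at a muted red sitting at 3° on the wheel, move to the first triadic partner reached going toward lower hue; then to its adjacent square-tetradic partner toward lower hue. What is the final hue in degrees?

triadic ↓ −120°: 3 − 120 = -117 → -117 + 360 = 243°
square ↓ −90°: 243 − 90 = 153°

153°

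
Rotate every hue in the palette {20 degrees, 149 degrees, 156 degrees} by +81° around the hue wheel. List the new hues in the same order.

101°, 230°, 237°

20 + 81 = 101°
149 + 81 = 230°
156 + 81 = 237°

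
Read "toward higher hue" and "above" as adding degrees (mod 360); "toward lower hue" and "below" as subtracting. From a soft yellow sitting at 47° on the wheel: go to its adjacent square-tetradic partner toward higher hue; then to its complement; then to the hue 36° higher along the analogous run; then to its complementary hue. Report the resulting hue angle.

173°

47 + 90 = 137°   (square ↑)
137 + 180 = 317°   (complement)
317 + 36 = 353°   (analog 36° ↑)
353 + 180 = 533 → 533 − 360 = 173°   (complement)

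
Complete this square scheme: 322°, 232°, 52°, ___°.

A square tetradic scheme places four hues every 90°.
The full set through 52° is {52°, 142°, 232°, 322°}.
Given {52°, 232°, 322°}, the missing hue is 142°.

142°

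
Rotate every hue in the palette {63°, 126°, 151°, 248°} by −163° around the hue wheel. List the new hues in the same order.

63 − 163 = -100 → -100 + 360 = 260°
126 − 163 = -37 → -37 + 360 = 323°
151 − 163 = -12 → -12 + 360 = 348°
248 − 163 = 85°

260°, 323°, 348°, 85°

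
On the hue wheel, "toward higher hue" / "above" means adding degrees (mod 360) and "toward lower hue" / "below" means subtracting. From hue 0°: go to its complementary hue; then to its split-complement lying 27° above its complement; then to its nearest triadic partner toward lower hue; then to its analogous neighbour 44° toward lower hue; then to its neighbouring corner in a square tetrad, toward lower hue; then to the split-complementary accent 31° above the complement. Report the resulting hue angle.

0 + 180 = 180°   (complement)
180 + 207 = 387 → 387 − 360 = 27°   (split-comp 27° ↑)
27 − 120 = -93 → -93 + 360 = 267°   (triadic ↓)
267 − 44 = 223°   (analog 44° ↓)
223 − 90 = 133°   (square ↓)
133 + 211 = 344°   (split-comp 31° ↑)

344°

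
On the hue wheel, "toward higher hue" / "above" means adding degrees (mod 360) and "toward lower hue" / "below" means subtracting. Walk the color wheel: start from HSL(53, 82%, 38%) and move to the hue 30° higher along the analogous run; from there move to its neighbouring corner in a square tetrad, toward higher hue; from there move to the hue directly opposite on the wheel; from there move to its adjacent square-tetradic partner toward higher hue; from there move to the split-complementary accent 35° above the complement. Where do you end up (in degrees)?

analog 30° ↑ +30°: 53 + 30 = 83°
square ↑ +90°: 83 + 90 = 173°
complement +180°: 173 + 180 = 353°
square ↑ +90°: 353 + 90 = 443 → 443 − 360 = 83°
split-comp 35° ↑ +215°: 83 + 215 = 298°

298°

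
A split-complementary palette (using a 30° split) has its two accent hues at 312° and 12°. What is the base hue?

162°

The accents sit 30° either side of the complement, so the complement is their short-arc midpoint on the wheel.
Short-arc midpoint of 312° and 12°: 342°.
Base is 180° from the complement: 342 − 180 = 162°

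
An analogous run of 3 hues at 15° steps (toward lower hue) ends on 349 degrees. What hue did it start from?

2 steps of 15° (toward lower hue) give a net shift of −30°.
Start = end − shift: 349 + 30 = 379 → 379 − 360 = 19°

19°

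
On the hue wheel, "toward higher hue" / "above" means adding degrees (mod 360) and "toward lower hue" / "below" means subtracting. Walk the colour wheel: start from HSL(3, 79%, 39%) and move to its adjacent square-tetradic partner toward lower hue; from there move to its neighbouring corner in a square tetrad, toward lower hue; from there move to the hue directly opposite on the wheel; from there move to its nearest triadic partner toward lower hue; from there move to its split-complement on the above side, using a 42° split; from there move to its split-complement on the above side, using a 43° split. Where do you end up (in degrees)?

328°

3 − 90 = -87 → -87 + 360 = 273°   (square ↓)
273 − 90 = 183°   (square ↓)
183 + 180 = 363 → 363 − 360 = 3°   (complement)
3 − 120 = -117 → -117 + 360 = 243°   (triadic ↓)
243 + 222 = 465 → 465 − 360 = 105°   (split-comp 42° ↑)
105 + 223 = 328°   (split-comp 43° ↑)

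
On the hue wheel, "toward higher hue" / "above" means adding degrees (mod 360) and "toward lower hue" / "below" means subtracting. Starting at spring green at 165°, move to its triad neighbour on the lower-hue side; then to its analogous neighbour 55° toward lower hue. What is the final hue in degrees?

−120° (triadic ↓): 165 − 120 = 45°
−55° (analog 55° ↓): 45 − 55 = -10 → -10 + 360 = 350°

350°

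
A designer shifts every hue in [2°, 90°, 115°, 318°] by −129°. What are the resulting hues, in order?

233°, 321°, 346°, 189°

2 − 129 = -127 → -127 + 360 = 233°
90 − 129 = -39 → -39 + 360 = 321°
115 − 129 = -14 → -14 + 360 = 346°
318 − 129 = 189°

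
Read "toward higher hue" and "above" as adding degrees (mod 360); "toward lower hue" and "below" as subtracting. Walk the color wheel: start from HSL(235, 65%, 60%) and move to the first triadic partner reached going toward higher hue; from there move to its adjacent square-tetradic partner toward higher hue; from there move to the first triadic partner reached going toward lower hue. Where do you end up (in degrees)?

325°

+120° (triadic ↑): 235 + 120 = 355°
+90° (square ↑): 355 + 90 = 445 → 445 − 360 = 85°
−120° (triadic ↓): 85 − 120 = -35 → -35 + 360 = 325°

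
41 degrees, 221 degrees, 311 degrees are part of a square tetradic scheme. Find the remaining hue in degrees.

A square tetradic scheme places four hues every 90°.
The full set through 41° is {41°, 131°, 221°, 311°}.
Given {41°, 221°, 311°}, the missing hue is 131°.

131°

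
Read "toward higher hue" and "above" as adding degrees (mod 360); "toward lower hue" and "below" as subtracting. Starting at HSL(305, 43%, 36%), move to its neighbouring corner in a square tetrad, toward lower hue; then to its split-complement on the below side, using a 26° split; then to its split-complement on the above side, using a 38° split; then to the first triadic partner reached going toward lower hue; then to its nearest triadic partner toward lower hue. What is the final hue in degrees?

347°

square ↓ −90°: 305 − 90 = 215°
split-comp 26° ↓ +154°: 215 + 154 = 369 → 369 − 360 = 9°
split-comp 38° ↑ +218°: 9 + 218 = 227°
triadic ↓ −120°: 227 − 120 = 107°
triadic ↓ −120°: 107 − 120 = -13 → -13 + 360 = 347°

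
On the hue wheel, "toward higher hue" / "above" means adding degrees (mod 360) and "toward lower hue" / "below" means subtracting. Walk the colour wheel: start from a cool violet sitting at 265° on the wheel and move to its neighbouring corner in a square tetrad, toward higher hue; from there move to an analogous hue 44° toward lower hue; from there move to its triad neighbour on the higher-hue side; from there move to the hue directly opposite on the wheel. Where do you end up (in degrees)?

265 + 90 = 355°   (square ↑)
355 − 44 = 311°   (analog 44° ↓)
311 + 120 = 431 → 431 − 360 = 71°   (triadic ↑)
71 + 180 = 251°   (complement)

251°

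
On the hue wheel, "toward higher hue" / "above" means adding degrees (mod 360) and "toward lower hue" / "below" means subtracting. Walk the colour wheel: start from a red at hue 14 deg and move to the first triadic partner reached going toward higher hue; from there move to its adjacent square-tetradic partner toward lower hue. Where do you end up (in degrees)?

+120° (triadic ↑): 14 + 120 = 134°
−90° (square ↓): 134 − 90 = 44°

44°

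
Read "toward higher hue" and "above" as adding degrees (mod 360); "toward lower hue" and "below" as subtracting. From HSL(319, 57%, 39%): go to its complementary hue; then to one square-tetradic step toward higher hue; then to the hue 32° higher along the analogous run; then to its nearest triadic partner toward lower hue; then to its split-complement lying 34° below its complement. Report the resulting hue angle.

287°

+180° (complement): 319 + 180 = 499 → 499 − 360 = 139°
+90° (square ↑): 139 + 90 = 229°
+32° (analog 32° ↑): 229 + 32 = 261°
−120° (triadic ↓): 261 − 120 = 141°
+146° (split-comp 34° ↓): 141 + 146 = 287°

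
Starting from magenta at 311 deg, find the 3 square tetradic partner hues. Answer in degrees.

A square tetradic scheme places four hues every 90°.
311 + 90 = 401 → 401 − 360 = 41°
311 + 180 = 491 → 491 − 360 = 131°
311 + 270 = 581 → 581 − 360 = 221°

41°, 131°, and 221°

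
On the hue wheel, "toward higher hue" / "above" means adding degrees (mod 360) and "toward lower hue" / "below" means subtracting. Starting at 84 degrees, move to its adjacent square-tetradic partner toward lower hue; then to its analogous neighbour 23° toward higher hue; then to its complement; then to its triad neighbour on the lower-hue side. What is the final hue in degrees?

−90° (square ↓): 84 − 90 = -6 → -6 + 360 = 354°
+23° (analog 23° ↑): 354 + 23 = 377 → 377 − 360 = 17°
+180° (complement): 17 + 180 = 197°
−120° (triadic ↓): 197 − 120 = 77°

77°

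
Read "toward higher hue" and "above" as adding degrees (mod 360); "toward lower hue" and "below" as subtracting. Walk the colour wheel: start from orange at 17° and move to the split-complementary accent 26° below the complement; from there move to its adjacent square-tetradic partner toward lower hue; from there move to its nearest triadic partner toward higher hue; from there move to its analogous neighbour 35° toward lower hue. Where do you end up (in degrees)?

166°

17 + 154 = 171°   (split-comp 26° ↓)
171 − 90 = 81°   (square ↓)
81 + 120 = 201°   (triadic ↑)
201 − 35 = 166°   (analog 35° ↓)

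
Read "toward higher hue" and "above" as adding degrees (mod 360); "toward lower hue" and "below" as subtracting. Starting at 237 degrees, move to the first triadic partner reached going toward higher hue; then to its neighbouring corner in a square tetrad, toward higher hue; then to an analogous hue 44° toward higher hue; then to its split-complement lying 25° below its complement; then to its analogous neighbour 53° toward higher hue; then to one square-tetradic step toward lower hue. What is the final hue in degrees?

triadic ↑ +120°: 237 + 120 = 357°
square ↑ +90°: 357 + 90 = 447 → 447 − 360 = 87°
analog 44° ↑ +44°: 87 + 44 = 131°
split-comp 25° ↓ +155°: 131 + 155 = 286°
analog 53° ↑ +53°: 286 + 53 = 339°
square ↓ −90°: 339 − 90 = 249°

249°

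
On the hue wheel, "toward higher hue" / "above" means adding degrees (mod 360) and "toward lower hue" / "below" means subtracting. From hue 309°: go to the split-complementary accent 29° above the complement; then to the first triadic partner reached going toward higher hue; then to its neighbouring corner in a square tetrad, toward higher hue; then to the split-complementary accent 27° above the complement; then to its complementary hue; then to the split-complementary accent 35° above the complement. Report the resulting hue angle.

250°

+209° (split-comp 29° ↑): 309 + 209 = 518 → 518 − 360 = 158°
+120° (triadic ↑): 158 + 120 = 278°
+90° (square ↑): 278 + 90 = 368 → 368 − 360 = 8°
+207° (split-comp 27° ↑): 8 + 207 = 215°
+180° (complement): 215 + 180 = 395 → 395 − 360 = 35°
+215° (split-comp 35° ↑): 35 + 215 = 250°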